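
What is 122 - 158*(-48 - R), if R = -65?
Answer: -2564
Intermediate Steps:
122 - 158*(-48 - R) = 122 - 158*(-48 - 1*(-65)) = 122 - 158*(-48 + 65) = 122 - 158*17 = 122 - 2686 = -2564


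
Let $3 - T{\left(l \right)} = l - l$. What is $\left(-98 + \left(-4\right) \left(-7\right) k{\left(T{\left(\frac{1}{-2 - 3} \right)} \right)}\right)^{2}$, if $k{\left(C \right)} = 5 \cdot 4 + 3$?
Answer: $298116$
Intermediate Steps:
$T{\left(l \right)} = 3$ ($T{\left(l \right)} = 3 - \left(l - l\right) = 3 - 0 = 3 + 0 = 3$)
$k{\left(C \right)} = 23$ ($k{\left(C \right)} = 20 + 3 = 23$)
$\left(-98 + \left(-4\right) \left(-7\right) k{\left(T{\left(\frac{1}{-2 - 3} \right)} \right)}\right)^{2} = \left(-98 + \left(-4\right) \left(-7\right) 23\right)^{2} = \left(-98 + 28 \cdot 23\right)^{2} = \left(-98 + 644\right)^{2} = 546^{2} = 298116$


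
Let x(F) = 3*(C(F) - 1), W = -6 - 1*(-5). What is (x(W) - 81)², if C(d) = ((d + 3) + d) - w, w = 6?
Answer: 9801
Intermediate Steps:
C(d) = -3 + 2*d (C(d) = ((d + 3) + d) - 1*6 = ((3 + d) + d) - 6 = (3 + 2*d) - 6 = -3 + 2*d)
W = -1 (W = -6 + 5 = -1)
x(F) = -12 + 6*F (x(F) = 3*((-3 + 2*F) - 1) = 3*(-4 + 2*F) = -12 + 6*F)
(x(W) - 81)² = ((-12 + 6*(-1)) - 81)² = ((-12 - 6) - 81)² = (-18 - 81)² = (-99)² = 9801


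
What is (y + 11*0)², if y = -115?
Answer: 13225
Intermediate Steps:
(y + 11*0)² = (-115 + 11*0)² = (-115 + 0)² = (-115)² = 13225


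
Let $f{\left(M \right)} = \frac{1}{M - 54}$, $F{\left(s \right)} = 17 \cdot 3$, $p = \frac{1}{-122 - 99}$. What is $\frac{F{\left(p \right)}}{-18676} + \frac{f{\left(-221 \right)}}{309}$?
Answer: $- \frac{4352401}{1586993100} \approx -0.0027425$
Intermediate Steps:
$p = - \frac{1}{221}$ ($p = \frac{1}{-221} = - \frac{1}{221} \approx -0.0045249$)
$F{\left(s \right)} = 51$
$f{\left(M \right)} = \frac{1}{-54 + M}$
$\frac{F{\left(p \right)}}{-18676} + \frac{f{\left(-221 \right)}}{309} = \frac{51}{-18676} + \frac{1}{\left(-54 - 221\right) 309} = 51 \left(- \frac{1}{18676}\right) + \frac{1}{-275} \cdot \frac{1}{309} = - \frac{51}{18676} - \frac{1}{84975} = - \frac{4352401}{1586993100}$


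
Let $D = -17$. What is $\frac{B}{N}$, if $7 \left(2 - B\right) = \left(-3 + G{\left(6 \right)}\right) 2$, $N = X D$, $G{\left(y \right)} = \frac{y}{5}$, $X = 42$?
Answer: $- \frac{44}{12495} \approx -0.0035214$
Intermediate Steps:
$G{\left(y \right)} = \frac{y}{5}$ ($G{\left(y \right)} = y \frac{1}{5} = \frac{y}{5}$)
$N = -714$ ($N = 42 \left(-17\right) = -714$)
$B = \frac{88}{35}$ ($B = 2 - \frac{\left(-3 + \frac{1}{5} \cdot 6\right) 2}{7} = 2 - \frac{\left(-3 + \frac{6}{5}\right) 2}{7} = 2 - \frac{\left(- \frac{9}{5}\right) 2}{7} = 2 - - \frac{18}{35} = 2 + \frac{18}{35} = \frac{88}{35} \approx 2.5143$)
$\frac{B}{N} = \frac{88}{35 \left(-714\right)} = \frac{88}{35} \left(- \frac{1}{714}\right) = - \frac{44}{12495}$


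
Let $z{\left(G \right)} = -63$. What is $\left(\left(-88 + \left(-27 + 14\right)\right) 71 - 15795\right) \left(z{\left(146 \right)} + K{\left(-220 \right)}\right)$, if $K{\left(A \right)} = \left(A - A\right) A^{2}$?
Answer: $1446858$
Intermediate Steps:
$K{\left(A \right)} = 0$ ($K{\left(A \right)} = 0 A^{2} = 0$)
$\left(\left(-88 + \left(-27 + 14\right)\right) 71 - 15795\right) \left(z{\left(146 \right)} + K{\left(-220 \right)}\right) = \left(\left(-88 + \left(-27 + 14\right)\right) 71 - 15795\right) \left(-63 + 0\right) = \left(\left(-88 - 13\right) 71 - 15795\right) \left(-63\right) = \left(\left(-101\right) 71 - 15795\right) \left(-63\right) = \left(-7171 - 15795\right) \left(-63\right) = \left(-22966\right) \left(-63\right) = 1446858$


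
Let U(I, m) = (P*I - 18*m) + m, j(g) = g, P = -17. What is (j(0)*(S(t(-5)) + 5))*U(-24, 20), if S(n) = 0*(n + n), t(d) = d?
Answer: 0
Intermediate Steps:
U(I, m) = -17*I - 17*m (U(I, m) = (-17*I - 18*m) + m = (-18*m - 17*I) + m = -17*I - 17*m)
S(n) = 0 (S(n) = 0*(2*n) = 0)
(j(0)*(S(t(-5)) + 5))*U(-24, 20) = (0*(0 + 5))*(-17*(-24) - 17*20) = (0*5)*(408 - 340) = 0*68 = 0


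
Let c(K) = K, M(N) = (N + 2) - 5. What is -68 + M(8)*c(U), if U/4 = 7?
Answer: 72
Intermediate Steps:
U = 28 (U = 4*7 = 28)
M(N) = -3 + N (M(N) = (2 + N) - 5 = -3 + N)
-68 + M(8)*c(U) = -68 + (-3 + 8)*28 = -68 + 5*28 = -68 + 140 = 72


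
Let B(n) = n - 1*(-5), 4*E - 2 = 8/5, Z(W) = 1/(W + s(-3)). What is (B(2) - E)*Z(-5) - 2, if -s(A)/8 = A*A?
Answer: -1601/770 ≈ -2.0792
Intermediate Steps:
s(A) = -8*A**2 (s(A) = -8*A*A = -8*A**2)
Z(W) = 1/(-72 + W) (Z(W) = 1/(W - 8*(-3)**2) = 1/(W - 8*9) = 1/(W - 72) = 1/(-72 + W))
E = 9/10 (E = 1/2 + (8/5)/4 = 1/2 + (8*(1/5))/4 = 1/2 + (1/4)*(8/5) = 1/2 + 2/5 = 9/10 ≈ 0.90000)
B(n) = 5 + n (B(n) = n + 5 = 5 + n)
(B(2) - E)*Z(-5) - 2 = ((5 + 2) - 1*9/10)/(-72 - 5) - 2 = (7 - 9/10)/(-77) - 2 = (61/10)*(-1/77) - 2 = -61/770 - 2 = -1601/770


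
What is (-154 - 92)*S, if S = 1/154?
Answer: -123/77 ≈ -1.5974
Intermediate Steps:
S = 1/154 ≈ 0.0064935
(-154 - 92)*S = (-154 - 92)*(1/154) = -246*1/154 = -123/77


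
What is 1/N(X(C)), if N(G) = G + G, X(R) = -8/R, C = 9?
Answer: -9/16 ≈ -0.56250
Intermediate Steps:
N(G) = 2*G
1/N(X(C)) = 1/(2*(-8/9)) = 1/(-16/9) = -9/16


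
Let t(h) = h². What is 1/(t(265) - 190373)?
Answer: -1/120148 ≈ -8.3231e-6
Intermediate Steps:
1/(t(265) - 190373) = 1/(265² - 190373) = 1/(70225 - 190373) = 1/(-120148) = -1/120148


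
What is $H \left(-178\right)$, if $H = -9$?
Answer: $1602$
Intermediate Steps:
$H \left(-178\right) = \left(-9\right) \left(-178\right) = 1602$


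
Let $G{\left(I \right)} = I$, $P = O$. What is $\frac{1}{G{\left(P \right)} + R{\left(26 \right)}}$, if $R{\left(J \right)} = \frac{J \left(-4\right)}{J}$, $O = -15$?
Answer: $- \frac{1}{19} \approx -0.052632$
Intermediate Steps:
$R{\left(J \right)} = -4$ ($R{\left(J \right)} = \frac{\left(-4\right) J}{J} = -4$)
$P = -15$
$\frac{1}{G{\left(P \right)} + R{\left(26 \right)}} = \frac{1}{-15 - 4} = \frac{1}{-19} = - \frac{1}{19}$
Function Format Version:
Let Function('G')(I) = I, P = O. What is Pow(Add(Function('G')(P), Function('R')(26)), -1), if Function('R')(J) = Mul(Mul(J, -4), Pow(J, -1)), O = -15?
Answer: Rational(-1, 19) ≈ -0.052632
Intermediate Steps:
Function('R')(J) = -4 (Function('R')(J) = Mul(Mul(-4, J), Pow(J, -1)) = -4)
P = -15
Pow(Add(Function('G')(P), Function('R')(26)), -1) = Pow(Add(-15, -4), -1) = Pow(-19, -1) = Rational(-1, 19)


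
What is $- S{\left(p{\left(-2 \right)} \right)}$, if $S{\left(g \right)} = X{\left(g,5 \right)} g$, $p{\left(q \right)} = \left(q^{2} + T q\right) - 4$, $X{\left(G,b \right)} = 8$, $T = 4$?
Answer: $64$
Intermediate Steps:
$p{\left(q \right)} = -4 + q^{2} + 4 q$ ($p{\left(q \right)} = \left(q^{2} + 4 q\right) - 4 = -4 + q^{2} + 4 q$)
$S{\left(g \right)} = 8 g$
$- S{\left(p{\left(-2 \right)} \right)} = - 8 \left(-4 + \left(-2\right)^{2} + 4 \left(-2\right)\right) = - 8 \left(-4 + 4 - 8\right) = - 8 \left(-8\right) = \left(-1\right) \left(-64\right) = 64$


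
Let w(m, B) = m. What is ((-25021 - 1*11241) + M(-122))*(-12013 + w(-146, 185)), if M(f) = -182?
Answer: 443122596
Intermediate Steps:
((-25021 - 1*11241) + M(-122))*(-12013 + w(-146, 185)) = ((-25021 - 1*11241) - 182)*(-12013 - 146) = ((-25021 - 11241) - 182)*(-12159) = (-36262 - 182)*(-12159) = -36444*(-12159) = 443122596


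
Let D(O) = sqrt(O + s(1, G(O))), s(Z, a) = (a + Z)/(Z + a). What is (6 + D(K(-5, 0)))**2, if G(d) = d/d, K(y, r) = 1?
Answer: (6 + sqrt(2))**2 ≈ 54.971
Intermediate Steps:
G(d) = 1
s(Z, a) = 1 (s(Z, a) = (Z + a)/(Z + a) = 1)
D(O) = sqrt(1 + O) (D(O) = sqrt(O + 1) = sqrt(1 + O))
(6 + D(K(-5, 0)))**2 = (6 + sqrt(1 + 1))**2 = (6 + sqrt(2))**2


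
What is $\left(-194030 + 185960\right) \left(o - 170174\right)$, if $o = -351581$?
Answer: $4210562850$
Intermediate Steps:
$\left(-194030 + 185960\right) \left(o - 170174\right) = \left(-194030 + 185960\right) \left(-351581 - 170174\right) = \left(-8070\right) \left(-521755\right) = 4210562850$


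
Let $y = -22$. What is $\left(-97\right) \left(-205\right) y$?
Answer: $-437470$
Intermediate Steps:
$\left(-97\right) \left(-205\right) y = \left(-97\right) \left(-205\right) \left(-22\right) = 19885 \left(-22\right) = -437470$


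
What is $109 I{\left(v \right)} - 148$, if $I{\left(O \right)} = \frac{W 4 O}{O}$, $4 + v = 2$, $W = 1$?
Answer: $288$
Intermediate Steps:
$v = -2$ ($v = -4 + 2 = -2$)
$I{\left(O \right)} = 4$ ($I{\left(O \right)} = \frac{1 \cdot 4 O}{O} = \frac{4 O}{O} = 4$)
$109 I{\left(v \right)} - 148 = 109 \cdot 4 - 148 = 436 - 148 = 288$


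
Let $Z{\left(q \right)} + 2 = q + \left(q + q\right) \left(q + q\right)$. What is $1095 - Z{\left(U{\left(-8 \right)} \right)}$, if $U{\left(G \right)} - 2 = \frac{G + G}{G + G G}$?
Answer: $\frac{53093}{49} \approx 1083.5$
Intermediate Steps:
$U{\left(G \right)} = 2 + \frac{2 G}{G + G^{2}}$ ($U{\left(G \right)} = 2 + \frac{G + G}{G + G G} = 2 + \frac{2 G}{G + G^{2}}$)
$Z{\left(q \right)} = -2 + q + 4 q^{2}$ ($Z{\left(q \right)} = -2 + \left(q + \left(q + q\right) \left(q + q\right)\right) = -2 + \left(q + 2 q 2 q\right) = -2 + \left(q + 4 q^{2}\right) = -2 + q + 4 q^{2}$)
$1095 - Z{\left(U{\left(-8 \right)} \right)} = 1095 - \left(-2 + \frac{2 \left(2 - 8\right)}{1 - 8} + 4 \left(\frac{2 \left(2 - 8\right)}{1 - 8}\right)^{2}\right) = 1095 - \left(-2 + 2 \frac{1}{-7} \left(-6\right) + 4 \left(2 \frac{1}{-7} \left(-6\right)\right)^{2}\right) = 1095 - \left(-2 + 2 \left(- \frac{1}{7}\right) \left(-6\right) + 4 \left(2 \left(- \frac{1}{7}\right) \left(-6\right)\right)^{2}\right) = 1095 - \left(-2 + \frac{12}{7} + 4 \left(\frac{12}{7}\right)^{2}\right) = 1095 - \left(-2 + \frac{12}{7} + 4 \cdot \frac{144}{49}\right) = 1095 - \left(-2 + \frac{12}{7} + \frac{576}{49}\right) = 1095 - \frac{562}{49} = \frac{53093}{49}$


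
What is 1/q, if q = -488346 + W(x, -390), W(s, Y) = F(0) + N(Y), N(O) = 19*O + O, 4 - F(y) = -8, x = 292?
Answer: -1/496134 ≈ -2.0156e-6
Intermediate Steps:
F(y) = 12 (F(y) = 4 - 1*(-8) = 4 + 8 = 12)
N(O) = 20*O
W(s, Y) = 12 + 20*Y
q = -496134 (q = -488346 + (12 + 20*(-390)) = -488346 + (12 - 7800) = -488346 - 7788 = -496134)
1/q = 1/(-496134) = -1/496134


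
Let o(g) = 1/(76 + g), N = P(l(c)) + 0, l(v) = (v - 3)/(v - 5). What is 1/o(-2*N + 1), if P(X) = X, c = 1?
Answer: 76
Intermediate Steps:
l(v) = (-3 + v)/(-5 + v)
N = ½ (N = (-3 + 1)/(-5 + 1) + 0 = -2/(-4) + 0 = -¼*(-2) + 0 = ½ + 0 = ½ ≈ 0.50000)
1/o(-2*N + 1) = 1/(1/(76 + (-2*½ + 1))) = 1/(1/(76 + (-1 + 1))) = 1/(1/(76 + 0)) = 1/(1/76) = 76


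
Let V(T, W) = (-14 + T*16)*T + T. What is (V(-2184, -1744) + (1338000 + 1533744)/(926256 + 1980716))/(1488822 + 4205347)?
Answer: 55483985749320/4138197461567 ≈ 13.408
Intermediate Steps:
V(T, W) = T + T*(-14 + 16*T) (V(T, W) = (-14 + 16*T)*T + T = T*(-14 + 16*T) + T = T + T*(-14 + 16*T))
(V(-2184, -1744) + (1338000 + 1533744)/(926256 + 1980716))/(1488822 + 4205347) = (-2184*(-13 + 16*(-2184)) + (1338000 + 1533744)/(926256 + 1980716))/(1488822 + 4205347) = (-2184*(-13 - 34944) + 2871744/2906972)/5694169 = (-2184*(-34957) + 2871744*(1/2906972))*(1/5694169) = (76346088 + 717936/726743)*(1/5694169) = (55483985749320/726743)*(1/5694169) = 55483985749320/4138197461567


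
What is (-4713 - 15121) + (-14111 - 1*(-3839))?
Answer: -30106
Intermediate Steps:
(-4713 - 15121) + (-14111 - 1*(-3839)) = -19834 + (-14111 + 3839) = -19834 - 10272 = -30106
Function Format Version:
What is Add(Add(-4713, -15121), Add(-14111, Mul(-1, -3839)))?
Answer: -30106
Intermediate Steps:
Add(Add(-4713, -15121), Add(-14111, Mul(-1, -3839))) = Add(-19834, Add(-14111, 3839)) = Add(-19834, -10272) = -30106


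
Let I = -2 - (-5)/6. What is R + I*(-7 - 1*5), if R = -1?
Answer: 13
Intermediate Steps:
I = -7/6 (I = -2 - (-5)/6 = -2 - 1*(-5/6) = -2 + 5/6 = -7/6 ≈ -1.1667)
R + I*(-7 - 1*5) = -1 - 7*(-7 - 1*5)/6 = -1 - 7*(-7 - 5)/6 = -1 - 7/6*(-12) = -1 + 14 = 13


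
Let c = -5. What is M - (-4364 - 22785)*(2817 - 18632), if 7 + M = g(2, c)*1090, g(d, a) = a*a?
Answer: -429334192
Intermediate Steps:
g(d, a) = a**2
M = 27243 (M = -7 + (-5)**2*1090 = -7 + 25*1090 = -7 + 27250 = 27243)
M - (-4364 - 22785)*(2817 - 18632) = 27243 - (-4364 - 22785)*(2817 - 18632) = 27243 - (-27149)*(-15815) = 27243 - 1*429361435 = 27243 - 429361435 = -429334192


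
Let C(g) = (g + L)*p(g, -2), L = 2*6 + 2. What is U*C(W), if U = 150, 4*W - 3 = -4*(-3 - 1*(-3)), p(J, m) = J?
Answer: 13275/8 ≈ 1659.4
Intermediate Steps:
L = 14 (L = 12 + 2 = 14)
W = ¾ (W = ¾ + (-4*(-3 - 1*(-3)))/4 = ¾ + (-4*(-3 + 3))/4 = ¾ + (-4*0)/4 = ¾ + (¼)*0 = ¾ + 0 = ¾ ≈ 0.75000)
C(g) = g*(14 + g) (C(g) = (g + 14)*g = (14 + g)*g = g*(14 + g))
U*C(W) = 150*(3*(14 + ¾)/4) = 150*((¾)*(59/4)) = 150*(177/16) = 13275/8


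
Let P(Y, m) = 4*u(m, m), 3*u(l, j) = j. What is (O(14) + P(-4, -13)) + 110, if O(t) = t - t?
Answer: 278/3 ≈ 92.667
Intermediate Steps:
u(l, j) = j/3
O(t) = 0
P(Y, m) = 4*m/3 (P(Y, m) = 4*(m/3) = 4*m/3)
(O(14) + P(-4, -13)) + 110 = (0 + (4/3)*(-13)) + 110 = (0 - 52/3) + 110 = -52/3 + 110 = 278/3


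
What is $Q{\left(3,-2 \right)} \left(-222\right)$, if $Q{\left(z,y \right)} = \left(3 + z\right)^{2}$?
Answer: $-7992$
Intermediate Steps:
$Q{\left(3,-2 \right)} \left(-222\right) = \left(3 + 3\right)^{2} \left(-222\right) = 6^{2} \left(-222\right) = 36 \left(-222\right) = -7992$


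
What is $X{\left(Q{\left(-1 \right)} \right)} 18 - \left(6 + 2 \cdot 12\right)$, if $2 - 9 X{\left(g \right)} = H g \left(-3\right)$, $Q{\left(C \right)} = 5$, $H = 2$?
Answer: $34$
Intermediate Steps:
$X{\left(g \right)} = \frac{2}{9} + \frac{2 g}{3}$ ($X{\left(g \right)} = \frac{2}{9} - \frac{2 g \left(-3\right)}{9} = \frac{2}{9} - \frac{\left(-6\right) g}{9} = \frac{2}{9} + \frac{2 g}{3}$)
$X{\left(Q{\left(-1 \right)} \right)} 18 - \left(6 + 2 \cdot 12\right) = \left(\frac{2}{9} + \frac{2}{3} \cdot 5\right) 18 - \left(6 + 2 \cdot 12\right) = \left(\frac{2}{9} + \frac{10}{3}\right) 18 - \left(6 + 24\right) = \frac{32}{9} \cdot 18 - 30 = 64 - 30 = 34$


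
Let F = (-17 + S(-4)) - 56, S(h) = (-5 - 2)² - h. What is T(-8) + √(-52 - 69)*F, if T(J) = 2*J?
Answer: -16 - 220*I ≈ -16.0 - 220.0*I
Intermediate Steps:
S(h) = 49 - h (S(h) = (-7)² - h = 49 - h)
F = -20 (F = (-17 + (49 - 1*(-4))) - 56 = (-17 + (49 + 4)) - 56 = (-17 + 53) - 56 = 36 - 56 = -20)
T(-8) + √(-52 - 69)*F = 2*(-8) + √(-52 - 69)*(-20) = -16 + √(-121)*(-20) = -16 + (11*I)*(-20) = -16 - 220*I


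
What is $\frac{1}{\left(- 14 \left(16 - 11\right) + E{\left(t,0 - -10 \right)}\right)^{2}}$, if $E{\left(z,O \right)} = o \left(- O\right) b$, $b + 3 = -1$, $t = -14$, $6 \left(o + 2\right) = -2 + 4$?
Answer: $\frac{9}{168100} \approx 5.354 \cdot 10^{-5}$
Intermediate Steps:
$o = - \frac{5}{3}$ ($o = -2 + \frac{-2 + 4}{6} = -2 + \frac{1}{6} \cdot 2 = -2 + \frac{1}{3} = - \frac{5}{3} \approx -1.6667$)
$b = -4$ ($b = -3 - 1 = -4$)
$E{\left(z,O \right)} = - \frac{20 O}{3}$ ($E{\left(z,O \right)} = - \frac{5 \left(- O\right)}{3} \left(-4\right) = \frac{5 O}{3} \left(-4\right) = - \frac{20 O}{3}$)
$\frac{1}{\left(- 14 \left(16 - 11\right) + E{\left(t,0 - -10 \right)}\right)^{2}} = \frac{1}{\left(- 14 \left(16 - 11\right) - \frac{20 \left(0 - -10\right)}{3}\right)^{2}} = \frac{1}{\left(\left(-14\right) 5 - \frac{20 \left(0 + 10\right)}{3}\right)^{2}} = \frac{1}{\left(-70 - \frac{200}{3}\right)^{2}} = \frac{1}{\left(- \frac{410}{3}\right)^{2}} = \frac{1}{\frac{168100}{9}} = \frac{9}{168100}$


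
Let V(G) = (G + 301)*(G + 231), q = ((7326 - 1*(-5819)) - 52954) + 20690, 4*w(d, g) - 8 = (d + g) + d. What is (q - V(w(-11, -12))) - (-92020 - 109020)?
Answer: 463223/4 ≈ 1.1581e+5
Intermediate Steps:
w(d, g) = 2 + d/2 + g/4 (w(d, g) = 2 + ((d + g) + d)/4 = 2 + (g + 2*d)/4 = 2 + (d/2 + g/4) = 2 + d/2 + g/4)
q = -19119 (q = ((7326 + 5819) - 52954) + 20690 = (13145 - 52954) + 20690 = -39809 + 20690 = -19119)
V(G) = (231 + G)*(301 + G) (V(G) = (301 + G)*(231 + G) = (231 + G)*(301 + G))
(q - V(w(-11, -12))) - (-92020 - 109020) = (-19119 - (69531 + (2 + (½)*(-11) + (¼)*(-12))² + 532*(2 + (½)*(-11) + (¼)*(-12)))) - (-92020 - 109020) = (-19119 - (69531 + (2 - 11/2 - 3)² + 532*(2 - 11/2 - 3))) - 1*(-201040) = (-19119 - (69531 + (-13/2)² + 532*(-13/2))) + 201040 = (-19119 - (69531 + 169/4 - 3458)) + 201040 = (-19119 - 1*264461/4) + 201040 = (-19119 - 264461/4) + 201040 = -340937/4 + 201040 = 463223/4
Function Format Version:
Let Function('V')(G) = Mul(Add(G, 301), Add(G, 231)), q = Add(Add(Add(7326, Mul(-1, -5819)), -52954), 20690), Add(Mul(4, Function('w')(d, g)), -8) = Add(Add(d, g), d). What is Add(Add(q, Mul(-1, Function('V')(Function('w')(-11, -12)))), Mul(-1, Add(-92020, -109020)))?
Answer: Rational(463223, 4) ≈ 1.1581e+5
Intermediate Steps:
Function('w')(d, g) = Add(2, Mul(Rational(1, 2), d), Mul(Rational(1, 4), g)) (Function('w')(d, g) = Add(2, Mul(Rational(1, 4), Add(Add(d, g), d))) = Add(2, Mul(Rational(1, 4), Add(g, Mul(2, d)))) = Add(2, Add(Mul(Rational(1, 2), d), Mul(Rational(1, 4), g))) = Add(2, Mul(Rational(1, 2), d), Mul(Rational(1, 4), g)))
q = -19119 (q = Add(Add(Add(7326, 5819), -52954), 20690) = Add(Add(13145, -52954), 20690) = Add(-39809, 20690) = -19119)
Function('V')(G) = Mul(Add(231, G), Add(301, G)) (Function('V')(G) = Mul(Add(301, G), Add(231, G)) = Mul(Add(231, G), Add(301, G)))
Add(Add(q, Mul(-1, Function('V')(Function('w')(-11, -12)))), Mul(-1, Add(-92020, -109020))) = Add(Add(-19119, Mul(-1, Add(69531, Pow(Add(2, Mul(Rational(1, 2), -11), Mul(Rational(1, 4), -12)), 2), Mul(532, Add(2, Mul(Rational(1, 2), -11), Mul(Rational(1, 4), -12)))))), Mul(-1, Add(-92020, -109020))) = Add(Add(-19119, Mul(-1, Add(69531, Pow(Add(2, Rational(-11, 2), -3), 2), Mul(532, Add(2, Rational(-11, 2), -3))))), Mul(-1, -201040)) = Add(Add(-19119, Mul(-1, Add(69531, Pow(Rational(-13, 2), 2), Mul(532, Rational(-13, 2))))), 201040) = Add(Add(-19119, Mul(-1, Add(69531, Rational(169, 4), -3458))), 201040) = Add(Add(-19119, Mul(-1, Rational(264461, 4))), 201040) = Add(Add(-19119, Rational(-264461, 4)), 201040) = Add(Rational(-340937, 4), 201040) = Rational(463223, 4)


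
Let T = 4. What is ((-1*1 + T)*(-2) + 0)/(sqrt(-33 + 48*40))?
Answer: -2*sqrt(1887)/629 ≈ -0.13812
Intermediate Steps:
((-1*1 + T)*(-2) + 0)/(sqrt(-33 + 48*40)) = ((-1*1 + 4)*(-2) + 0)/(sqrt(-33 + 48*40)) = ((-1 + 4)*(-2) + 0)/(sqrt(-33 + 1920)) = (3*(-2) + 0)/(sqrt(1887)) = (sqrt(1887)/1887)*(-6 + 0) = (sqrt(1887)/1887)*(-6) = -2*sqrt(1887)/629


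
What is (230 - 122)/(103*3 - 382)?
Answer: -108/73 ≈ -1.4795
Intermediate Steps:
(230 - 122)/(103*3 - 382) = 108/(309 - 382) = 108/(-73) = 108*(-1/73) = -108/73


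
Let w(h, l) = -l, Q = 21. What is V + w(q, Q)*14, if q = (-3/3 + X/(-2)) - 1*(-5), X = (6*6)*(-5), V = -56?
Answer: -350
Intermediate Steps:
X = -180 (X = 36*(-5) = -180)
q = 94 (q = (-3/3 - 180/(-2)) - 1*(-5) = (-3*⅓ - 180*(-½)) + 5 = (-1 + 90) + 5 = 89 + 5 = 94)
V + w(q, Q)*14 = -56 - 1*21*14 = -56 - 21*14 = -56 - 294 = -350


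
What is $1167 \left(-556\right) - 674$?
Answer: $-649526$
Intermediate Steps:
$1167 \left(-556\right) - 674 = -648852 - 674 = -649526$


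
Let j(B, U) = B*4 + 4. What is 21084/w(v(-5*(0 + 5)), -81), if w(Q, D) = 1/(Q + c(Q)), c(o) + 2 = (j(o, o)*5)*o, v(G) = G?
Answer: 252438732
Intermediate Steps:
j(B, U) = 4 + 4*B (j(B, U) = 4*B + 4 = 4 + 4*B)
c(o) = -2 + o*(20 + 20*o) (c(o) = -2 + ((4 + 4*o)*5)*o = -2 + (20 + 20*o)*o = -2 + o*(20 + 20*o))
w(Q, D) = 1/(-2 + Q + 20*Q*(1 + Q)) (w(Q, D) = 1/(Q + (-2 + 20*Q*(1 + Q))) = 1/(-2 + Q + 20*Q*(1 + Q)))
21084/w(v(-5*(0 + 5)), -81) = 21084/(1/(-2 - 5*(0 + 5) + 20*(-5*(0 + 5))*(1 - 5*(0 + 5)))) = 21084/(1/(-2 - 5*5 + 20*(-5*5)*(1 - 5*5))) = 21084/(1/(-2 - 25 + 20*(-25)*(1 - 25))) = 21084/(1/(-2 - 25 + 20*(-25)*(-24))) = 21084/(1/(-2 - 25 + 12000)) = 21084/(1/11973) = 21084*11973 = 252438732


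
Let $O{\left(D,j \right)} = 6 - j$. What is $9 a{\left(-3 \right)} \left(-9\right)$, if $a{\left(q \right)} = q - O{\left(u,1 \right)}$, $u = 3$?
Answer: $648$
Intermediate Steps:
$a{\left(q \right)} = -5 + q$ ($a{\left(q \right)} = q - \left(6 - 1\right) = q - 5 = -5 + q$)
$9 a{\left(-3 \right)} \left(-9\right) = 9 \left(-5 - 3\right) \left(-9\right) = 9 \left(-8\right) \left(-9\right) = \left(-72\right) \left(-9\right) = 648$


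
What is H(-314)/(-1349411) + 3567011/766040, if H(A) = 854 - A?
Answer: 4812469145801/1033702802440 ≈ 4.6556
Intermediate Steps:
H(-314)/(-1349411) + 3567011/766040 = (854 - 1*(-314))/(-1349411) + 3567011/766040 = (854 + 314)*(-1/1349411) + 3567011*(1/766040) = 1168*(-1/1349411) + 3567011/766040 = -1168/1349411 + 3567011/766040 = 4812469145801/1033702802440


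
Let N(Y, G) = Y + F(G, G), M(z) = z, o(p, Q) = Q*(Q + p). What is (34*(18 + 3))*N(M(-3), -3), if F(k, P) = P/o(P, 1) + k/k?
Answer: -357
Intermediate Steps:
F(k, P) = 1 + P/(1 + P) (F(k, P) = P/((1*(1 + P))) + k/k = P/(1 + P) + 1 = 1 + P/(1 + P))
N(Y, G) = Y + (1 + 2*G)/(1 + G)
(34*(18 + 3))*N(M(-3), -3) = (34*(18 + 3))*((-3 + (1 - 3)*(1 - 3))/(1 - 3)) = (34*21)*((-3 - 2*(-2))/(-2)) = 714*(-(-3 + 4)/2) = 714*(-½*1) = 714*(-½) = -357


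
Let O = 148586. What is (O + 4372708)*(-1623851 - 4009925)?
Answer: -25471957626144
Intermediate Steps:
(O + 4372708)*(-1623851 - 4009925) = (148586 + 4372708)*(-1623851 - 4009925) = 4521294*(-5633776) = -25471957626144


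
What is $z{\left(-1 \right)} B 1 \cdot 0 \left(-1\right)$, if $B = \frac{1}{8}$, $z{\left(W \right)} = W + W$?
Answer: $0$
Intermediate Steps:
$z{\left(W \right)} = 2 W$
$B = \frac{1}{8} \approx 0.125$
$z{\left(-1 \right)} B 1 \cdot 0 \left(-1\right) = 2 \left(-1\right) \frac{1}{8} \cdot 1 \cdot 0 \left(-1\right) = \left(-2\right) \frac{1}{8} \cdot 0 \left(-1\right) = \left(- \frac{1}{4}\right) 0 = 0$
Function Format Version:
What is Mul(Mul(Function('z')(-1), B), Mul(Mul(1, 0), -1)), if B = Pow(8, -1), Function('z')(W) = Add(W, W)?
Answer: 0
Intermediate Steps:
Function('z')(W) = Mul(2, W)
B = Rational(1, 8) ≈ 0.12500
Mul(Mul(Function('z')(-1), B), Mul(Mul(1, 0), -1)) = Mul(Mul(Mul(2, -1), Rational(1, 8)), Mul(Mul(1, 0), -1)) = Mul(Mul(-2, Rational(1, 8)), Mul(0, -1)) = Mul(Rational(-1, 4), 0) = 0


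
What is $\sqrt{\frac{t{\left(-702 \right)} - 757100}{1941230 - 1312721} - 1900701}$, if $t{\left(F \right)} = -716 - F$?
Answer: $\frac{i \sqrt{25086777280383}}{3633} \approx 1378.7 i$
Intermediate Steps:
$\sqrt{\frac{t{\left(-702 \right)} - 757100}{1941230 - 1312721} - 1900701} = \sqrt{\frac{\left(-716 - -702\right) - 757100}{1941230 - 1312721} - 1900701} = \sqrt{\frac{\left(-716 + 702\right) - 757100}{628509} - 1900701} = \sqrt{\left(-14 - 757100\right) \frac{1}{628509} - 1900701} = \sqrt{\left(-757114\right) \frac{1}{628509} - 1900701} = \sqrt{- \frac{757114}{628509} - 1900701} = \sqrt{- \frac{1194608441923}{628509}} = \frac{i \sqrt{25086777280383}}{3633}$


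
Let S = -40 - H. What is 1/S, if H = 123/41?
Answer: -1/43 ≈ -0.023256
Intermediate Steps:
H = 3 (H = 123*(1/41) = 3)
S = -43 (S = -40 - 1*3 = -40 - 3 = -43)
1/S = 1/(-43) = -1/43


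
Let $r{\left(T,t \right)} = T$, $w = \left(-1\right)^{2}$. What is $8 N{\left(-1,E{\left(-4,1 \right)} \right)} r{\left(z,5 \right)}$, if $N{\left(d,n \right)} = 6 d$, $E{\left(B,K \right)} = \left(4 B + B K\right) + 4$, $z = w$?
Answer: $-48$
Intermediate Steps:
$w = 1$
$z = 1$
$E{\left(B,K \right)} = 4 + 4 B + B K$
$8 N{\left(-1,E{\left(-4,1 \right)} \right)} r{\left(z,5 \right)} = 8 \cdot 6 \left(-1\right) 1 = 8 \left(-6\right) 1 = \left(-48\right) 1 = -48$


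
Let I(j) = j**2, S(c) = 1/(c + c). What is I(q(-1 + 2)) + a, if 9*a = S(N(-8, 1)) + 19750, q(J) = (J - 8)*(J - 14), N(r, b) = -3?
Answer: 565673/54 ≈ 10475.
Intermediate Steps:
S(c) = 1/(2*c)
q(J) = (-14 + J)*(-8 + J) (q(J) = (-8 + J)*(-14 + J) = (-14 + J)*(-8 + J))
a = 118499/54 (a = ((1/2)/(-3) + 19750)/9 = ((1/2)*(-1/3) + 19750)/9 = (-1/6 + 19750)/9 = (1/9)*(118499/6) = 118499/54 ≈ 2194.4)
I(q(-1 + 2)) + a = (112 + (-1 + 2)**2 - 22*(-1 + 2))**2 + 118499/54 = (112 + 1**2 - 22*1)**2 + 118499/54 = (112 + 1 - 22)**2 + 118499/54 = 91**2 + 118499/54 = 8281 + 118499/54 = 565673/54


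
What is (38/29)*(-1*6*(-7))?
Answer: 1596/29 ≈ 55.034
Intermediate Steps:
(38/29)*(-1*6*(-7)) = (38*(1/29))*(-6*(-7)) = (38/29)*42 = 1596/29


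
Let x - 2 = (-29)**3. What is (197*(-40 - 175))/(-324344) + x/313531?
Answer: 5369828377/101691898664 ≈ 0.052805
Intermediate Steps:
x = -24387 (x = 2 + (-29)**3 = 2 - 24389 = -24387)
(197*(-40 - 175))/(-324344) + x/313531 = (197*(-40 - 175))/(-324344) - 24387/313531 = (197*(-215))*(-1/324344) - 24387*1/313531 = -42355*(-1/324344) - 24387/313531 = 42355/324344 - 24387/313531 = 5369828377/101691898664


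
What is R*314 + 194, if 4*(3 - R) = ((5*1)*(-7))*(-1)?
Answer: -3223/2 ≈ -1611.5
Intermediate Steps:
R = -23/4 (R = 3 - (5*1)*(-7)*(-1)/4 = 3 - 5*(-7)*(-1)/4 = 3 - (-35)*(-1)/4 = 3 - ¼*35 = 3 - 35/4 = -23/4 ≈ -5.7500)
R*314 + 194 = -23/4*314 + 194 = -3611/2 + 194 = -3223/2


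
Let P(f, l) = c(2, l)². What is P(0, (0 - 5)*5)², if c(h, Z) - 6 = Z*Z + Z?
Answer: 134862279696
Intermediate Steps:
c(h, Z) = 6 + Z + Z² (c(h, Z) = 6 + (Z*Z + Z) = 6 + (Z² + Z) = 6 + (Z + Z²) = 6 + Z + Z²)
P(f, l) = (6 + l + l²)²
P(0, (0 - 5)*5)² = ((6 + (0 - 5)*5 + ((0 - 5)*5)²)²)² = ((6 - 5*5 + (-5*5)²)²)² = ((6 - 25 + (-25)²)²)² = ((6 - 25 + 625)²)² = (606²)² = 367236² = 134862279696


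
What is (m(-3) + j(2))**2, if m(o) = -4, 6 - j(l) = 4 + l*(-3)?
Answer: 16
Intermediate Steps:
j(l) = 2 + 3*l (j(l) = 6 - (4 + l*(-3)) = 6 - (4 - 3*l) = 6 + (-4 + 3*l) = 2 + 3*l)
(m(-3) + j(2))**2 = (-4 + (2 + 3*2))**2 = (-4 + (2 + 6))**2 = (-4 + 8)**2 = 4**2 = 16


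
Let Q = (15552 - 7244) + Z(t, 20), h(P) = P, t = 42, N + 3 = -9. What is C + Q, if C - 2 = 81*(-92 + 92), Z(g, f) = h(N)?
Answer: 8298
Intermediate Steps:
N = -12 (N = -3 - 9 = -12)
Z(g, f) = -12
Q = 8296 (Q = (15552 - 7244) - 12 = 8308 - 12 = 8296)
C = 2 (C = 2 + 81*(-92 + 92) = 2 + 81*0 = 2 + 0 = 2)
C + Q = 2 + 8296 = 8298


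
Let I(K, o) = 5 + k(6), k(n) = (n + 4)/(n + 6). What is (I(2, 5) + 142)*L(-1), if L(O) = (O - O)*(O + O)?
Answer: 0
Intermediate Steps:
k(n) = (4 + n)/(6 + n)
L(O) = 0 (L(O) = 0*(2*O) = 0)
I(K, o) = 35/6 (I(K, o) = 5 + (4 + 6)/(6 + 6) = 5 + 10/12 = 5 + (1/12)*10 = 5 + 5/6 = 35/6)
(I(2, 5) + 142)*L(-1) = (35/6 + 142)*0 = (887/6)*0 = 0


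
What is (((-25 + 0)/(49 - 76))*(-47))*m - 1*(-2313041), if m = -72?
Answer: 6948523/3 ≈ 2.3162e+6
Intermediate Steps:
(((-25 + 0)/(49 - 76))*(-47))*m - 1*(-2313041) = (((-25 + 0)/(49 - 76))*(-47))*(-72) - 1*(-2313041) = (-25/(-27)*(-47))*(-72) + 2313041 = (-25*(-1/27)*(-47))*(-72) + 2313041 = ((25/27)*(-47))*(-72) + 2313041 = -1175/27*(-72) + 2313041 = 9400/3 + 2313041 = 6948523/3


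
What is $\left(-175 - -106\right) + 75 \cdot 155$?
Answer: $11556$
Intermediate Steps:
$\left(-175 - -106\right) + 75 \cdot 155 = \left(-175 + 106\right) + 11625 = -69 + 11625 = 11556$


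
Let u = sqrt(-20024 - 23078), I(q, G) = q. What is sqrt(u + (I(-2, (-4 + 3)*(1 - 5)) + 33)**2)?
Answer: sqrt(961 + I*sqrt(43102)) ≈ 31.178 + 3.3294*I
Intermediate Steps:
u = I*sqrt(43102) (u = sqrt(-43102) = I*sqrt(43102) ≈ 207.61*I)
sqrt(u + (I(-2, (-4 + 3)*(1 - 5)) + 33)**2) = sqrt(I*sqrt(43102) + (-2 + 33)**2) = sqrt(I*sqrt(43102) + 31**2) = sqrt(I*sqrt(43102) + 961) = sqrt(961 + I*sqrt(43102))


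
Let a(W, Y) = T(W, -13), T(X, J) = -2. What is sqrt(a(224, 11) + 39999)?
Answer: sqrt(39997) ≈ 199.99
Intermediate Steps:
a(W, Y) = -2
sqrt(a(224, 11) + 39999) = sqrt(-2 + 39999) = sqrt(39997)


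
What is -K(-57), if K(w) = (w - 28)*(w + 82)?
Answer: 2125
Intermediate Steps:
K(w) = (-28 + w)*(82 + w)
-K(-57) = -(-2296 + (-57)² + 54*(-57)) = -(-2296 + 3249 - 3078) = -1*(-2125) = 2125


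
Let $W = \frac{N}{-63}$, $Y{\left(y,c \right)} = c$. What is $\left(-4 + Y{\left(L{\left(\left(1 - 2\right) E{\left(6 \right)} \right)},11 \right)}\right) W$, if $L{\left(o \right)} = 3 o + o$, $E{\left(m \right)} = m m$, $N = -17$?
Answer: $\frac{17}{9} \approx 1.8889$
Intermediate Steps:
$E{\left(m \right)} = m^{2}$
$L{\left(o \right)} = 4 o$
$W = \frac{17}{63}$ ($W = - \frac{17}{-63} = \left(-17\right) \left(- \frac{1}{63}\right) = \frac{17}{63} \approx 0.26984$)
$\left(-4 + Y{\left(L{\left(\left(1 - 2\right) E{\left(6 \right)} \right)},11 \right)}\right) W = \left(-4 + 11\right) \frac{17}{63} = 7 \cdot \frac{17}{63} = \frac{17}{9}$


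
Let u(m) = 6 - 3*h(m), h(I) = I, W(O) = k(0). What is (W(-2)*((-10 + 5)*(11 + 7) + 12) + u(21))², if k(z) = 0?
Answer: 3249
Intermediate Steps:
W(O) = 0
u(m) = 6 - 3*m
(W(-2)*((-10 + 5)*(11 + 7) + 12) + u(21))² = (0*((-10 + 5)*(11 + 7) + 12) + (6 - 3*21))² = (0*(-5*18 + 12) + (6 - 63))² = (0*(-90 + 12) - 57)² = (0*(-78) - 57)² = (0 - 57)² = (-57)² = 3249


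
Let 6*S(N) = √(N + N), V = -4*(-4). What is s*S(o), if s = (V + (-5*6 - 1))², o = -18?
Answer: 225*I ≈ 225.0*I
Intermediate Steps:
V = 16
S(N) = √2*√N/6 (S(N) = √(N + N)/6 = √(2*N)/6 = (√2*√N)/6 = √2*√N/6)
s = 225 (s = (16 + (-5*6 - 1))² = (16 + (-30 - 1))² = (16 - 31)² = (-15)² = 225)
s*S(o) = 225*(√2*√(-18)/6) = 225*(√2*(3*I*√2)/6) = 225*I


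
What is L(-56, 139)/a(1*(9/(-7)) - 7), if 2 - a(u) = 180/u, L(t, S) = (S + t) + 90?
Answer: 5017/688 ≈ 7.2922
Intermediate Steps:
L(t, S) = 90 + S + t
a(u) = 2 - 180/u
L(-56, 139)/a(1*(9/(-7)) - 7) = (90 + 139 - 56)/(2 - 180/(1*(9/(-7)) - 7)) = 173/(2 - 180/(1*(9*(-⅐)) - 7)) = 173/(2 - 180/(1*(-9/7) - 7)) = 173/(2 - 180/(-9/7 - 7)) = 173/(2 - 180/(-58/7)) = 173/(2 - 180*(-7/58)) = 173/(2 + 630/29) = 173/(688/29) = 173*(29/688) = 5017/688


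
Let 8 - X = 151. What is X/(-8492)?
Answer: 13/772 ≈ 0.016839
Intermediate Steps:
X = -143 (X = 8 - 1*151 = 8 - 151 = -143)
X/(-8492) = -143/(-8492) = -143*(-1/8492) = 13/772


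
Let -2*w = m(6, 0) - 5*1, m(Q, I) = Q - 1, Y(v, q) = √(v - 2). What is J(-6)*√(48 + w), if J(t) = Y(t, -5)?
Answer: 8*I*√6 ≈ 19.596*I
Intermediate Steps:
Y(v, q) = √(-2 + v)
m(Q, I) = -1 + Q
J(t) = √(-2 + t)
w = 0 (w = -((-1 + 6) - 5*1)/2 = -(5 - 5)/2 = -½*0 = 0)
J(-6)*√(48 + w) = √(-2 - 6)*√(48 + 0) = √(-8)*√48 = (2*I*√2)*(4*√3) = 8*I*√6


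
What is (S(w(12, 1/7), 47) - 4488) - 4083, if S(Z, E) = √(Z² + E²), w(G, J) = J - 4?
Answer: -8571 + √108970/7 ≈ -8523.8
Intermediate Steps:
w(G, J) = -4 + J
S(Z, E) = √(E² + Z²)
(S(w(12, 1/7), 47) - 4488) - 4083 = (√(47² + (-4 + 1/7)²) - 4488) - 4083 = (√(2209 + (-4 + ⅐)²) - 4488) - 4083 = (√(2209 + (-27/7)²) - 4488) - 4083 = (√(2209 + 729/49) - 4488) - 4083 = (√(108970/49) - 4488) - 4083 = (√108970/7 - 4488) - 4083 = (-4488 + √108970/7) - 4083 = -8571 + √108970/7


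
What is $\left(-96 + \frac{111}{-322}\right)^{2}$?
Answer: $\frac{962426529}{103684} \approx 9282.3$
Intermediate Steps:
$\left(-96 + \frac{111}{-322}\right)^{2} = \left(-96 + 111 \left(- \frac{1}{322}\right)\right)^{2} = \left(-96 - \frac{111}{322}\right)^{2} = \left(- \frac{31023}{322}\right)^{2} = \frac{962426529}{103684}$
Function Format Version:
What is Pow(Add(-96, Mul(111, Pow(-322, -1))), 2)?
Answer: Rational(962426529, 103684) ≈ 9282.3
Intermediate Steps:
Pow(Add(-96, Mul(111, Pow(-322, -1))), 2) = Pow(Add(-96, Mul(111, Rational(-1, 322))), 2) = Pow(Add(-96, Rational(-111, 322)), 2) = Pow(Rational(-31023, 322), 2) = Rational(962426529, 103684)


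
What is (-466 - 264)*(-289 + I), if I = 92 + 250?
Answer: -38690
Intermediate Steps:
I = 342
(-466 - 264)*(-289 + I) = (-466 - 264)*(-289 + 342) = -730*53 = -38690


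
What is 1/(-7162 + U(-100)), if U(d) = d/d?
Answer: -1/7161 ≈ -0.00013965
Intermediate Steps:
U(d) = 1
1/(-7162 + U(-100)) = 1/(-7162 + 1) = 1/(-7161) = -1/7161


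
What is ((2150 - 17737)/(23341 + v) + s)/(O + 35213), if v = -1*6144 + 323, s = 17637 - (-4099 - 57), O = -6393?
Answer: 381797773/504926400 ≈ 0.75615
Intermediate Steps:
s = 21793 (s = 17637 - 1*(-4156) = 17637 + 4156 = 21793)
v = -5821 (v = -6144 + 323 = -5821)
((2150 - 17737)/(23341 + v) + s)/(O + 35213) = ((2150 - 17737)/(23341 - 5821) + 21793)/(-6393 + 35213) = (-15587/17520 + 21793)/28820 = (-15587*1/17520 + 21793)*(1/28820) = (-15587/17520 + 21793)*(1/28820) = (381797773/17520)*(1/28820) = 381797773/504926400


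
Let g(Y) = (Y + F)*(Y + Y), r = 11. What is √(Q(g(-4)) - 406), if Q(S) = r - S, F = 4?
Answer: I*√395 ≈ 19.875*I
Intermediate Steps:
g(Y) = 2*Y*(4 + Y) (g(Y) = (Y + 4)*(Y + Y) = (4 + Y)*(2*Y) = 2*Y*(4 + Y))
Q(S) = 11 - S
√(Q(g(-4)) - 406) = √((11 - 2*(-4)*(4 - 4)) - 406) = √((11 - 2*(-4)*0) - 406) = √((11 - 1*0) - 406) = √((11 + 0) - 406) = √(11 - 406) = √(-395) = I*√395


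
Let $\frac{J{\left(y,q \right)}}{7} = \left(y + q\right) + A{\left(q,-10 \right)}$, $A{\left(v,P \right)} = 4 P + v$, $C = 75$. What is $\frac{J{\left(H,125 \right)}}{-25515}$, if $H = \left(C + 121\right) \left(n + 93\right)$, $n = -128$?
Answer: $\frac{1330}{729} \approx 1.8244$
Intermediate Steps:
$A{\left(v,P \right)} = v + 4 P$
$H = -6860$ ($H = \left(75 + 121\right) \left(-128 + 93\right) = 196 \left(-35\right) = -6860$)
$J{\left(y,q \right)} = -280 + 7 y + 14 q$ ($J{\left(y,q \right)} = 7 \left(\left(y + q\right) + \left(q + 4 \left(-10\right)\right)\right) = 7 \left(\left(q + y\right) + \left(q - 40\right)\right) = 7 \left(\left(q + y\right) + \left(-40 + q\right)\right) = 7 \left(-40 + y + 2 q\right) = -280 + 7 y + 14 q$)
$\frac{J{\left(H,125 \right)}}{-25515} = \frac{-280 + 7 \left(-6860\right) + 14 \cdot 125}{-25515} = \left(-280 - 48020 + 1750\right) \left(- \frac{1}{25515}\right) = \left(-46550\right) \left(- \frac{1}{25515}\right) = \frac{1330}{729}$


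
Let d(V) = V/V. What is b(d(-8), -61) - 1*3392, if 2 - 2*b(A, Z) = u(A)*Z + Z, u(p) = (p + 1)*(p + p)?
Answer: -6477/2 ≈ -3238.5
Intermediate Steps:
u(p) = 2*p*(1 + p) (u(p) = (1 + p)*(2*p) = 2*p*(1 + p))
d(V) = 1
b(A, Z) = 1 - Z/2 - A*Z*(1 + A) (b(A, Z) = 1 - ((2*A*(1 + A))*Z + Z)/2 = 1 - (2*A*Z*(1 + A) + Z)/2 = 1 - (Z + 2*A*Z*(1 + A))/2 = 1 + (-Z/2 - A*Z*(1 + A)) = 1 - Z/2 - A*Z*(1 + A))
b(d(-8), -61) - 1*3392 = (1 - ½*(-61) - 1*1*(-61)*(1 + 1)) - 1*3392 = (1 + 61/2 - 1*1*(-61)*2) - 3392 = (1 + 61/2 + 122) - 3392 = 307/2 - 3392 = -6477/2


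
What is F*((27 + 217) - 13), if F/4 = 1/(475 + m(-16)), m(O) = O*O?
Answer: 924/731 ≈ 1.2640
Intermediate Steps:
m(O) = O**2
F = 4/731 (F = 4/(475 + (-16)**2) = 4/(475 + 256) = 4/731 ≈ 0.0054720)
F*((27 + 217) - 13) = 4*((27 + 217) - 13)/731 = 4*(244 - 13)/731 = (4/731)*231 = 924/731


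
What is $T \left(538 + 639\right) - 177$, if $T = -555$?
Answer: $-653412$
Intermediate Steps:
$T \left(538 + 639\right) - 177 = - 555 \left(538 + 639\right) - 177 = \left(-555\right) 1177 - 177 = -653235 - 177 = -653412$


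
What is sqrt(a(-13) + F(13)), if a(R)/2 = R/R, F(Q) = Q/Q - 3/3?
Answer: sqrt(2) ≈ 1.4142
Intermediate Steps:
F(Q) = 0 (F(Q) = 1 - 3*1/3 = 1 - 1 = 0)
a(R) = 2 (a(R) = 2*(R/R) = 2*1 = 2)
sqrt(a(-13) + F(13)) = sqrt(2 + 0) = sqrt(2)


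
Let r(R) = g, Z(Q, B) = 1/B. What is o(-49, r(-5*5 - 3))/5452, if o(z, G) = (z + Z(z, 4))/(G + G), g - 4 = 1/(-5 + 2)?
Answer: -585/479776 ≈ -0.0012193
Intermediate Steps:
g = 11/3 (g = 4 + 1/(-5 + 2) = 4 + 1/(-3) = 4 - ⅓ = 11/3 ≈ 3.6667)
r(R) = 11/3
o(z, G) = (¼ + z)/(2*G) (o(z, G) = (z + 1/4)/(G + G) = (z + ¼)/((2*G)) = (¼ + z)*(1/(2*G)) = (¼ + z)/(2*G))
o(-49, r(-5*5 - 3))/5452 = ((1 + 4*(-49))/(8*(11/3)))/5452 = ((⅛)*(3/11)*(1 - 196))*(1/5452) = ((⅛)*(3/11)*(-195))*(1/5452) = -585/88*1/5452 = -585/479776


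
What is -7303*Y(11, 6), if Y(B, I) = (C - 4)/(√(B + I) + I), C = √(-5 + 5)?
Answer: 175272/19 - 29212*√17/19 ≈ 2885.7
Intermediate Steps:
C = 0 (C = √0 = 0)
Y(B, I) = -4/(I + √(B + I)) (Y(B, I) = (0 - 4)/(√(B + I) + I) = -4/(I + √(B + I)))
-7303*Y(11, 6) = -(-29212)/(6 + √(11 + 6)) = -(-29212)/(6 + √17) = 29212/(6 + √17)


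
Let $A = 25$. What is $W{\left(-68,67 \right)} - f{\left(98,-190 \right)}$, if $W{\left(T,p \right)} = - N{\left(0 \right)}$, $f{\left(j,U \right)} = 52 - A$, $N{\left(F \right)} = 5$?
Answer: $-32$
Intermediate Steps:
$f{\left(j,U \right)} = 27$ ($f{\left(j,U \right)} = 52 - 25 = 27$)
$W{\left(T,p \right)} = -5$ ($W{\left(T,p \right)} = \left(-1\right) 5 = -5$)
$W{\left(-68,67 \right)} - f{\left(98,-190 \right)} = -5 - 27 = -32$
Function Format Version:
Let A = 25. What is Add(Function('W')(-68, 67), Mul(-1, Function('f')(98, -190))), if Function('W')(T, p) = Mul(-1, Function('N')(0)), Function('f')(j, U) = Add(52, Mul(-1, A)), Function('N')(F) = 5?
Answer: -32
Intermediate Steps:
Function('f')(j, U) = 27 (Function('f')(j, U) = Add(52, Mul(-1, 25)) = Add(52, -25) = 27)
Function('W')(T, p) = -5 (Function('W')(T, p) = Mul(-1, 5) = -5)
Add(Function('W')(-68, 67), Mul(-1, Function('f')(98, -190))) = Add(-5, Mul(-1, 27)) = Add(-5, -27) = -32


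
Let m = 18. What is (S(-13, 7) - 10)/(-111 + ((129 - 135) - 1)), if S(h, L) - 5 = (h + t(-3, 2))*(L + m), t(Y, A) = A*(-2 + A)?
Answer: 165/59 ≈ 2.7966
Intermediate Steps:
S(h, L) = 5 + h*(18 + L) (S(h, L) = 5 + (h + 2*(-2 + 2))*(L + 18) = 5 + (h + 2*0)*(18 + L) = 5 + (h + 0)*(18 + L) = 5 + h*(18 + L))
(S(-13, 7) - 10)/(-111 + ((129 - 135) - 1)) = ((5 + 18*(-13) + 7*(-13)) - 10)/(-111 + ((129 - 135) - 1)) = ((5 - 234 - 91) - 10)/(-111 + (-6 - 1)) = (-320 - 10)/(-111 - 7) = -330/(-118) = -330*(-1/118) = 165/59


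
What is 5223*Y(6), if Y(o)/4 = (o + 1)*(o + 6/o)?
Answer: 1023708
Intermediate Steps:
Y(o) = 4*(1 + o)*(o + 6/o) (Y(o) = 4*((o + 1)*(o + 6/o)) = 4*((1 + o)*(o + 6/o)) = 4*(1 + o)*(o + 6/o))
5223*Y(6) = 5223*(4*(6 + 6*(6 + 6 + 6²))/6) = 5223*(4*(⅙)*(6 + 6*(6 + 6 + 36))) = 5223*(4*(⅙)*(6 + 6*48)) = 5223*(4*(⅙)*(6 + 288)) = 5223*(4*(⅙)*294) = 5223*196 = 1023708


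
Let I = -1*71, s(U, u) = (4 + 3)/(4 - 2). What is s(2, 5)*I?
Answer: -497/2 ≈ -248.50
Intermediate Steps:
s(U, u) = 7/2
I = -71
s(2, 5)*I = (7/2)*(-71) = -497/2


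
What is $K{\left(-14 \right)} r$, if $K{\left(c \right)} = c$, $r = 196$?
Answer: $-2744$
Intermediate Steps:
$K{\left(-14 \right)} r = \left(-14\right) 196 = -2744$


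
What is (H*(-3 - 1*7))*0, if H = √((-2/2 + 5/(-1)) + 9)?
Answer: 0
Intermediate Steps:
H = √3 (H = √((-2*½ + 5*(-1)) + 9) = √((-1 - 5) + 9) = √(-6 + 9) = √3 ≈ 1.7320)
(H*(-3 - 1*7))*0 = (√3*(-3 - 1*7))*0 = (√3*(-3 - 7))*0 = (√3*(-10))*0 = -10*√3*0 = 0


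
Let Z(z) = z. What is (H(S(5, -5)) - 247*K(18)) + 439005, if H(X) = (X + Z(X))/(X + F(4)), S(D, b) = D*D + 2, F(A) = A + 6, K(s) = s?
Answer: 16078737/37 ≈ 4.3456e+5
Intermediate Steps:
F(A) = 6 + A
S(D, b) = 2 + D**2 (S(D, b) = D**2 + 2 = 2 + D**2)
H(X) = 2*X/(10 + X) (H(X) = (X + X)/(X + (6 + 4)) = (2*X)/(X + 10) = (2*X)/(10 + X) = 2*X/(10 + X))
(H(S(5, -5)) - 247*K(18)) + 439005 = (2*(2 + 5**2)/(10 + (2 + 5**2)) - 247*18) + 439005 = (2*(2 + 25)/(10 + (2 + 25)) - 4446) + 439005 = (2*27/(10 + 27) - 4446) + 439005 = (2*27/37 - 4446) + 439005 = (2*27*(1/37) - 4446) + 439005 = (54/37 - 4446) + 439005 = -164448/37 + 439005 = 16078737/37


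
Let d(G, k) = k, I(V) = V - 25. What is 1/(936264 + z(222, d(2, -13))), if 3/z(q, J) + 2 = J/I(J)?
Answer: 21/19661506 ≈ 1.0681e-6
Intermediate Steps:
I(V) = -25 + V
z(q, J) = 3/(-2 + J/(-25 + J))
1/(936264 + z(222, d(2, -13))) = 1/(936264 + 3*(-25 - 13)/(50 - 1*(-13))) = 1/(936264 + 3*(-38)/(50 + 13)) = 1/(936264 + 3*(-38)/63) = 1/(936264 + 3*(1/63)*(-38)) = 1/(936264 - 38/21) = 1/(19661506/21) = 21/19661506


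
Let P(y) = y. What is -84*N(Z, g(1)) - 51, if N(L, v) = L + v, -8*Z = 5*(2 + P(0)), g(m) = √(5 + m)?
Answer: 54 - 84*√6 ≈ -151.76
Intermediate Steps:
Z = -5/4 (Z = -5*(2 + 0)/8 = -5*2/8 = -⅛*10 = -5/4 ≈ -1.2500)
-84*N(Z, g(1)) - 51 = -84*(-5/4 + √(5 + 1)) - 51 = -84*(-5/4 + √6) - 51 = (105 - 84*√6) - 51 = 54 - 84*√6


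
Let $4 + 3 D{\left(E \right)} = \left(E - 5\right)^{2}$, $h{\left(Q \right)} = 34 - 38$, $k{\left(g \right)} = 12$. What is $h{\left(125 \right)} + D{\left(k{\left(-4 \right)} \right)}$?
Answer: $11$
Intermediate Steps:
$h{\left(Q \right)} = -4$ ($h{\left(Q \right)} = 34 - 38 = -4$)
$D{\left(E \right)} = - \frac{4}{3} + \frac{\left(-5 + E\right)^{2}}{3}$ ($D{\left(E \right)} = - \frac{4}{3} + \frac{\left(E - 5\right)^{2}}{3} = - \frac{4}{3} + \frac{\left(-5 + E\right)^{2}}{3}$)
$h{\left(125 \right)} + D{\left(k{\left(-4 \right)} \right)} = -4 - \left(\frac{4}{3} - \frac{\left(-5 + 12\right)^{2}}{3}\right) = -4 - \left(\frac{4}{3} - \frac{7^{2}}{3}\right) = -4 + \left(- \frac{4}{3} + \frac{1}{3} \cdot 49\right) = -4 + \left(- \frac{4}{3} + \frac{49}{3}\right) = -4 + 15 = 11$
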